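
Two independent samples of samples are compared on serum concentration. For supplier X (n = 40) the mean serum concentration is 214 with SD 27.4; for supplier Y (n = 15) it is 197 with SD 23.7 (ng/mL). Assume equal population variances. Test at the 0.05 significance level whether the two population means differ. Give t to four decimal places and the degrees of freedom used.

Let group 1 = supplier X, group 2 = supplier Y. H0: μ_1 = μ_2; H1: μ_1 ≠ μ_2 (two-sample pooled-variance t-test, two-sided).
s_p² = [(40−1)·27.4² + (15−1)·23.7²]/(40+15−2) = 700.817
t = (214 − 197)/√[700.817·(1/40 + 1/15)] = 2.1210
df = n₁ + n₂ − 2 = 53
Two-sided p-value ≈ 0.039
Since p ≈ 0.039 < α = 0.05, reject H0; the data support H1.

t = 2.1210, df = 53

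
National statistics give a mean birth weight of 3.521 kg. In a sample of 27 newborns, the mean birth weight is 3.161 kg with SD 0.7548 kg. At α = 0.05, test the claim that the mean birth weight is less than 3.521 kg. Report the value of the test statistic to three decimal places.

H0: μ = 3.521; H1: μ < 3.521 (one-sample t-test, left-tailed).
t = (x̄ − μ₀)/(s/√n) = (3.161 − 3.521)/(0.7548/√27) = -2.478
df = n − 1 = 26
p-value = P(T ≤ -2.478) ≈ 0.0100
Since p ≈ 0.0100 < α = 0.05, reject H0; the evidence is statistically significant.

-2.478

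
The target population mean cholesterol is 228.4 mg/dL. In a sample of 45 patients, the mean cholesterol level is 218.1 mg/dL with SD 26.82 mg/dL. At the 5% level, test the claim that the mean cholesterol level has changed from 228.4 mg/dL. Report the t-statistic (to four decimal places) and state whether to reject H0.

t = -2.5762; reject H0

H0: μ = 228.4; H1: μ ≠ 228.4 (one-sample t-test, two-sided).
t = (x̄ − μ₀)/(s/√n) = (218.1 − 228.4)/(26.82/√45) = -2.5762
df = n − 1 = 44
Two-sided p-value ≈ 0.0134
Since p ≈ 0.0134 < α = 0.05, reject H0; the data support H1.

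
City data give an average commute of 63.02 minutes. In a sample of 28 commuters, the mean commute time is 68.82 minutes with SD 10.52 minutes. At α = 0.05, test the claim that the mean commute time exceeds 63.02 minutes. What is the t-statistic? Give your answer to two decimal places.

H0: μ = 63.02; H1: μ > 63.02 (one-sample t-test, right-tailed).
t = (x̄ − μ₀)/(s/√n) = (68.82 − 63.02)/(10.52/√28) = 2.92
df = n − 1 = 27
p-value = P(T ≥ 2.92) ≈ 0.0035
Since p ≈ 0.0035 < α = 0.05, reject H0; the evidence is statistically significant.

2.92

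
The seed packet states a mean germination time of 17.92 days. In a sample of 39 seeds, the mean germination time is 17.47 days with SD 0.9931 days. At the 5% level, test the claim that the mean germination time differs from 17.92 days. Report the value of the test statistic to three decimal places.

-2.830

H0: μ = 17.92; H1: μ ≠ 17.92 (one-sample t-test, two-sided).
t = (x̄ − μ₀)/(s/√n) = (17.47 − 17.92)/(0.9931/√39) = -2.830
df = n − 1 = 38
Two-sided p-value ≈ 0.0074
Since p ≈ 0.0074 < α = 0.05, reject H0; the data support H1.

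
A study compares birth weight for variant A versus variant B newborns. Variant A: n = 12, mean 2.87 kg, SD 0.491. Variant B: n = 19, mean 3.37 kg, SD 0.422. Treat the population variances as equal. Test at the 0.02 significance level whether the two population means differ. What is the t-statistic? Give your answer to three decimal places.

Let group 1 = variant A, group 2 = variant B. H0: μ_1 = μ_2; H1: μ_1 ≠ μ_2 (two-sample pooled-variance t-test, two-sided).
s_p² = [(12−1)·0.491² + (19−1)·0.422²]/(12+19−2) = 0.201979
t = (2.87 − 3.37)/√[0.201979·(1/12 + 1/19)] = -3.017
df = n₁ + n₂ − 2 = 29
Two-sided p-value ≈ 0.005
Since p ≈ 0.005 < α = 0.02, reject H0; the evidence is statistically significant.

-3.017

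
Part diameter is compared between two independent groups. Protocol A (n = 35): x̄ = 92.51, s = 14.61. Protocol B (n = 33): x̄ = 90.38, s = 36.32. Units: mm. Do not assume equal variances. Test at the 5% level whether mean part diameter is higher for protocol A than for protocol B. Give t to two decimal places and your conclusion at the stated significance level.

Let group 1 = protocol A, group 2 = protocol B. H0: μ_1 = μ_2; H1: μ_1 > μ_2 (Welch's two-sample t-test, right-tailed).
t = (x̄_1 − x̄_2)/√(s_1²/n_1 + s_2²/n_2) = (92.51 − 90.38)/√(14.61²/35 + 36.32²/33) = 0.31
Welch–Satterthwaite df ≈ 41.60
p-value = P(T ≥ 0.31) ≈ 0.378
Since p ≈ 0.378 > α = 0.05, fail to reject H0; the evidence is not statistically significant.

t = 0.31; fail to reject H0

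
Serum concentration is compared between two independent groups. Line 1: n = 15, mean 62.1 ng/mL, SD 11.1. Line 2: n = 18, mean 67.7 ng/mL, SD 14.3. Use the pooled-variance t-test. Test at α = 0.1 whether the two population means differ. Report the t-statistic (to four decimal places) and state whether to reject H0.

t = -1.2366; fail to reject H0

Let group 1 = line 1, group 2 = line 2. H0: μ_1 = μ_2; H1: μ_1 ≠ μ_2 (two-sample pooled-variance t-test, two-sided).
s_p² = [(15−1)·11.1² + (18−1)·14.3²]/(15+18−2) = 167.783
t = (62.1 − 67.7)/√[167.783·(1/15 + 1/18)] = -1.2366
df = n₁ + n₂ − 2 = 31
Two-sided p-value ≈ 0.226
Since p ≈ 0.226 > α = 0.1, fail to reject H0; the data do not provide sufficient evidence against H0.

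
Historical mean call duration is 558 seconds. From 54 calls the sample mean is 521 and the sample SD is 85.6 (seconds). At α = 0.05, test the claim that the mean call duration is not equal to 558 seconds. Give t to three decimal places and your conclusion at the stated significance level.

H0: μ = 558; H1: μ ≠ 558 (one-sample t-test, two-sided).
t = (x̄ − μ₀)/(s/√n) = (521 − 558)/(85.6/√54) = -3.176
df = n − 1 = 53
Two-sided p-value ≈ 0.002
Since p ≈ 0.002 < α = 0.05, reject H0; the data support H1.

t = -3.176; reject H0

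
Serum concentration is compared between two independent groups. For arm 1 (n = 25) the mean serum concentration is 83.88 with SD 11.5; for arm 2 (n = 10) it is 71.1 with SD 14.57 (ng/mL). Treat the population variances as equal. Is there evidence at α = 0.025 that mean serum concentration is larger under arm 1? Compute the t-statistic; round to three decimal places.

Let group 1 = arm 1, group 2 = arm 2. H0: μ_1 = μ_2; H1: μ_1 > μ_2 (two-sample pooled-variance t-test, right-tailed).
s_p² = [(25−1)·11.5² + (10−1)·14.57²]/(25+10−2) = 154.078
t = (83.88 − 71.1)/√[154.078·(1/25 + 1/10)] = 2.752
df = n₁ + n₂ − 2 = 33
p-value = P(T ≥ 2.752) ≈ 0.0048
Since p ≈ 0.0048 < α = 0.025, reject H0; the data support H1.

2.752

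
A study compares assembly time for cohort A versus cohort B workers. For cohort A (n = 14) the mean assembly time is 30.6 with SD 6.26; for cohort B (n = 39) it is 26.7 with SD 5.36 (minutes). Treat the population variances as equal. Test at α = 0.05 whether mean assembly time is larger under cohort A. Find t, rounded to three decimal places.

2.234

Let group 1 = cohort A, group 2 = cohort B. H0: μ_1 = μ_2; H1: μ_1 > μ_2 (two-sample pooled-variance t-test, right-tailed).
s_p² = [(14−1)·6.26² + (39−1)·5.36²]/(14+39−2) = 31.3954
t = (30.6 − 26.7)/√[31.3954·(1/14 + 1/39)] = 2.234
df = n₁ + n₂ − 2 = 51
p-value = P(T ≥ 2.234) ≈ 0.015
Since p ≈ 0.015 < α = 0.05, reject H0; the data support H1.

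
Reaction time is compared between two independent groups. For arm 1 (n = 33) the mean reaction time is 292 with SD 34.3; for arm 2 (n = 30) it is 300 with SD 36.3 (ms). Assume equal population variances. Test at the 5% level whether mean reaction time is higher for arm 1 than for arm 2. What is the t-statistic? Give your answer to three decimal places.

Let group 1 = arm 1, group 2 = arm 2. H0: μ_1 = μ_2; H1: μ_1 > μ_2 (two-sample pooled-variance t-test, right-tailed).
s_p² = [(33−1)·34.3² + (30−1)·36.3²]/(33+30−2) = 1243.62
t = (292 − 300)/√[1243.62·(1/33 + 1/30)] = -0.899
df = n₁ + n₂ − 2 = 61
p-value = P(T ≥ -0.899) ≈ 0.814
Since p ≈ 0.814 > α = 0.05, fail to reject H0; the evidence is not statistically significant.

-0.899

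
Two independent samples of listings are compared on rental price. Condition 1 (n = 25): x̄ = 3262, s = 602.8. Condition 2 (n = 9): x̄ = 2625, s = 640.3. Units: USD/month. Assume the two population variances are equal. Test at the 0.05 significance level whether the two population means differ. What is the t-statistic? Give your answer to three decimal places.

2.676

Let group 1 = condition 1, group 2 = condition 2. H0: μ_1 = μ_2; H1: μ_1 ≠ μ_2 (two-sample pooled-variance t-test, two-sided).
s_p² = [(25−1)·602.8² + (9−1)·640.3²]/(25+9−2) = 375022
t = (3262 − 2625)/√[375022·(1/25 + 1/9)] = 2.676
df = n₁ + n₂ − 2 = 32
Two-sided p-value ≈ 0.012
Since p ≈ 0.012 < α = 0.05, reject H0; the evidence is statistically significant.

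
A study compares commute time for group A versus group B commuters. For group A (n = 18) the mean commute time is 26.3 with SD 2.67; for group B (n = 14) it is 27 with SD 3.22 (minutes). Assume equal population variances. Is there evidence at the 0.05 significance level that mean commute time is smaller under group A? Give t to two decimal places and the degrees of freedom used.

t = -0.67, df = 30

Let group 1 = group A, group 2 = group B. H0: μ_1 = μ_2; H1: μ_1 < μ_2 (two-sample pooled-variance t-test, left-tailed).
s_p² = [(18−1)·2.67² + (14−1)·3.22²]/(18+14−2) = 8.53268
t = (26.3 − 27)/√[8.53268·(1/18 + 1/14)] = -0.67
df = n₁ + n₂ − 2 = 30
p-value = P(T ≤ -0.67) ≈ 0.253
Since p ≈ 0.253 > α = 0.05, fail to reject H0; the evidence is not statistically significant.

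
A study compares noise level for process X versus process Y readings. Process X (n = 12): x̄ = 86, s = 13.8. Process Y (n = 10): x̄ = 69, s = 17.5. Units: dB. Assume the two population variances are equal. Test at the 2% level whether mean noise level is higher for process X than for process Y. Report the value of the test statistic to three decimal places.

Let group 1 = process X, group 2 = process Y. H0: μ_1 = μ_2; H1: μ_1 > μ_2 (two-sample pooled-variance t-test, right-tailed).
s_p² = [(12−1)·13.8² + (10−1)·17.5²]/(12+10−2) = 242.555
t = (86 − 69)/√[242.555·(1/12 + 1/10)] = 2.549
df = n₁ + n₂ − 2 = 20
p-value = P(T ≥ 2.549) ≈ 0.010
Since p ≈ 0.010 < α = 0.02, reject H0; the data support H1.

2.549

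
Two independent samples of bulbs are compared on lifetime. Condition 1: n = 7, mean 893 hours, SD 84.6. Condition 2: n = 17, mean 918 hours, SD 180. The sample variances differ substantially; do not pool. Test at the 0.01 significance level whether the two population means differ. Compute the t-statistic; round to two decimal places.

-0.46

Let group 1 = condition 1, group 2 = condition 2. H0: μ_1 = μ_2; H1: μ_1 ≠ μ_2 (Welch's two-sample t-test, two-sided).
t = (x̄_1 − x̄_2)/√(s_1²/n_1 + s_2²/n_2) = (893 − 918)/√(84.6²/7 + 180²/17) = -0.46
Welch–Satterthwaite df ≈ 21.37
Two-sided p-value ≈ 0.649
Since p ≈ 0.649 > α = 0.01, fail to reject H0; the data do not provide sufficient evidence against H0.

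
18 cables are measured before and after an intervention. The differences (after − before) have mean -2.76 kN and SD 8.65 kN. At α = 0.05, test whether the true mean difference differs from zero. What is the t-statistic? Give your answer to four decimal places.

-1.3537

H0: μ_d = 0; H1: μ_d ≠ 0 (paired t-test on the differences, two-sided).
t = d̄/(s_d/√n) = -2.76/(8.65/√18) = -1.3537
df = n − 1 = 17
Two-sided p-value ≈ 0.1936
Since p ≈ 0.1936 > α = 0.05, fail to reject H0; the data do not provide sufficient evidence against H0.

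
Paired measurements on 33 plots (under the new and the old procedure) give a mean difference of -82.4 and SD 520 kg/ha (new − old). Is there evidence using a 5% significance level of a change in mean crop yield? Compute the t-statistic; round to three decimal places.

-0.910

H0: μ_d = 0; H1: μ_d ≠ 0 (paired t-test on the differences, two-sided).
t = d̄/(s_d/√n) = -82.4/(520/√33) = -0.910
df = n − 1 = 32
Two-sided p-value ≈ 0.369
Since p ≈ 0.369 > α = 0.05, fail to reject H0; the data do not provide sufficient evidence against H0.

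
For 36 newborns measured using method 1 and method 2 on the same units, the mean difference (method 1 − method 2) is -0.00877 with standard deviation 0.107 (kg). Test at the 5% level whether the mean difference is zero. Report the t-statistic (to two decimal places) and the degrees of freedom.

t = -0.49, df = 35

H0: μ_d = 0; H1: μ_d ≠ 0 (paired t-test on the differences, two-sided).
t = d̄/(s_d/√n) = -0.00877/(0.107/√36) = -0.49
df = n − 1 = 35
Two-sided p-value ≈ 0.6259
Since p ≈ 0.6259 > α = 0.05, fail to reject H0; the evidence is not statistically significant.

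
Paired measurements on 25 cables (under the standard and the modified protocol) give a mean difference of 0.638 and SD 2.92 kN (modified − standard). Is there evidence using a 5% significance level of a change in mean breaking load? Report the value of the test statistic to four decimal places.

H0: μ_d = 0; H1: μ_d ≠ 0 (paired t-test on the differences, two-sided).
t = d̄/(s_d/√n) = 0.638/(2.92/√25) = 1.0925
df = n − 1 = 24
Two-sided p-value ≈ 0.2855
Since p ≈ 0.2855 > α = 0.05, fail to reject H0; the data do not provide sufficient evidence against H0.

1.0925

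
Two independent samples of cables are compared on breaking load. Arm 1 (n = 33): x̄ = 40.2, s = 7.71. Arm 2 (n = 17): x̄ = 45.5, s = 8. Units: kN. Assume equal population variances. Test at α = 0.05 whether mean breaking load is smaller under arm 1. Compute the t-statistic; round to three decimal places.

-2.274

Let group 1 = arm 1, group 2 = arm 2. H0: μ_1 = μ_2; H1: μ_1 < μ_2 (two-sample pooled-variance t-test, left-tailed).
s_p² = [(33−1)·7.71² + (17−1)·8²]/(33+17−2) = 60.9627
t = (40.2 − 45.5)/√[60.9627·(1/33 + 1/17)] = -2.274
df = n₁ + n₂ − 2 = 48
p-value = P(T ≤ -2.274) ≈ 0.0137
Since p ≈ 0.0137 < α = 0.05, reject H0; the data support H1.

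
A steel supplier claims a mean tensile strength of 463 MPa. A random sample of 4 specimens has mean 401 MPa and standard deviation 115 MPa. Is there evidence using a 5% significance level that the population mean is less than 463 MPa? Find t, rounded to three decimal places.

H0: μ = 463; H1: μ < 463 (one-sample t-test, left-tailed).
t = (x̄ − μ₀)/(s/√n) = (401 − 463)/(115/√4) = -1.078
df = n − 1 = 3
p-value = P(T ≤ -1.078) ≈ 0.180
Since p ≈ 0.180 > α = 0.05, fail to reject H0; the evidence is not statistically significant.

-1.078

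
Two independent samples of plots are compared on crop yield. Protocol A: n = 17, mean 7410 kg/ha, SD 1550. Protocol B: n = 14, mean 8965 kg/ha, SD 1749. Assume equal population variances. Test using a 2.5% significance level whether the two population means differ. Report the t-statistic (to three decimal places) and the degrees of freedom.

Let group 1 = protocol A, group 2 = protocol B. H0: μ_1 = μ_2; H1: μ_1 ≠ μ_2 (two-sample pooled-variance t-test, two-sided).
s_p² = [(17−1)·1550² + (14−1)·1749²]/(17+14−2) = 2696790
t = (7410 − 8965)/√[2696790·(1/17 + 1/14)] = -2.624
df = n₁ + n₂ − 2 = 29
Two-sided p-value ≈ 0.0137
Since p ≈ 0.0137 < α = 0.025, reject H0; the data support H1.

t = -2.624, df = 29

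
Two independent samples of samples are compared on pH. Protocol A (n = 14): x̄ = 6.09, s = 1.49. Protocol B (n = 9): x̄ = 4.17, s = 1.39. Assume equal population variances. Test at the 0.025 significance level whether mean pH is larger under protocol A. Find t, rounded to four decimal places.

3.0934

Let group 1 = protocol A, group 2 = protocol B. H0: μ_1 = μ_2; H1: μ_1 > μ_2 (two-sample pooled-variance t-test, right-tailed).
s_p² = [(14−1)·1.49² + (9−1)·1.39²]/(14+9−2) = 2.11039
t = (6.09 − 4.17)/√[2.11039·(1/14 + 1/9)] = 3.0934
df = n₁ + n₂ − 2 = 21
p-value = P(T ≥ 3.0934) ≈ 0.0028
Since p ≈ 0.0028 < α = 0.025, reject H0; the data support H1.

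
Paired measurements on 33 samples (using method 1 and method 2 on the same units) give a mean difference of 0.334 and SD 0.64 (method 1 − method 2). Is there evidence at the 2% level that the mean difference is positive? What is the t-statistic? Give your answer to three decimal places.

H0: μ_d = 0; H1: μ_d > 0 (paired t-test on the differences, right-tailed).
t = d̄/(s_d/√n) = 0.334/(0.64/√33) = 2.998
df = n − 1 = 32
p-value = P(T ≥ 2.998) ≈ 0.0026
Since p ≈ 0.0026 < α = 0.02, reject H0; the evidence is statistically significant.

2.998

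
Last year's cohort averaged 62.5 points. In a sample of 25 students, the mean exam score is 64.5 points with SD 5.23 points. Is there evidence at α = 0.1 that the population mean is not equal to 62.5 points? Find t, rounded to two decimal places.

H0: μ = 62.5; H1: μ ≠ 62.5 (one-sample t-test, two-sided).
t = (x̄ − μ₀)/(s/√n) = (64.5 − 62.5)/(5.23/√25) = 1.91
df = n − 1 = 24
Two-sided p-value ≈ 0.068
Since p ≈ 0.068 < α = 0.1, reject H0; the data support H1.

1.91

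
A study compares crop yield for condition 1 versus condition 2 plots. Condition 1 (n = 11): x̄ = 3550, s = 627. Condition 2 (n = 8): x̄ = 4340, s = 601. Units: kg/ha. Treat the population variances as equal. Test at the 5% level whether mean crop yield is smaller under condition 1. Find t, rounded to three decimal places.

-2.758

Let group 1 = condition 1, group 2 = condition 2. H0: μ_1 = μ_2; H1: μ_1 < μ_2 (two-sample pooled-variance t-test, left-tailed).
s_p² = [(11−1)·627² + (8−1)·601²]/(11+8−2) = 379982
t = (3550 − 4340)/√[379982·(1/11 + 1/8)] = -2.758
df = n₁ + n₂ − 2 = 17
p-value = P(T ≤ -2.758) ≈ 0.007
Since p ≈ 0.007 < α = 0.05, reject H0; the evidence is statistically significant.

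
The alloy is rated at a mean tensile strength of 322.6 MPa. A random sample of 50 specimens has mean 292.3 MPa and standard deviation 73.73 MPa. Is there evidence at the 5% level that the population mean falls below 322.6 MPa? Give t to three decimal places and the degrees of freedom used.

H0: μ = 322.6; H1: μ < 322.6 (one-sample t-test, left-tailed).
t = (x̄ − μ₀)/(s/√n) = (292.3 − 322.6)/(73.73/√50) = -2.906
df = n − 1 = 49
p-value = P(T ≤ -2.906) ≈ 0.003
Since p ≈ 0.003 < α = 0.05, reject H0; the evidence is statistically significant.

t = -2.906, df = 49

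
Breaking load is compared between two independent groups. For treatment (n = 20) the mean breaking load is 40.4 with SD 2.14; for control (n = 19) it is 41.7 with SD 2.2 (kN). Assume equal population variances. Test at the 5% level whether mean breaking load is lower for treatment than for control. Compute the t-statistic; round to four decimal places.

Let group 1 = treatment, group 2 = control. H0: μ_1 = μ_2; H1: μ_1 < μ_2 (two-sample pooled-variance t-test, left-tailed).
s_p² = [(20−1)·2.14² + (19−1)·2.2²]/(20+19−2) = 4.70628
t = (40.4 − 41.7)/√[4.70628·(1/20 + 1/19)] = -1.8705
df = n₁ + n₂ − 2 = 37
p-value = P(T ≤ -1.8705) ≈ 0.035
Since p ≈ 0.035 < α = 0.05, reject H0; the evidence is statistically significant.

-1.8705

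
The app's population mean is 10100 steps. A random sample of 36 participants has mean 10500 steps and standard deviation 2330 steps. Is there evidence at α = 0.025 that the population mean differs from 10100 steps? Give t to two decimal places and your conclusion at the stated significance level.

H0: μ = 10100; H1: μ ≠ 10100 (one-sample t-test, two-sided).
t = (x̄ − μ₀)/(s/√n) = (10500 − 10100)/(2330/√36) = 1.03
df = n − 1 = 35
Two-sided p-value ≈ 0.310
Since p ≈ 0.310 > α = 0.025, fail to reject H0; the data do not provide sufficient evidence against H0.

t = 1.03; fail to reject H0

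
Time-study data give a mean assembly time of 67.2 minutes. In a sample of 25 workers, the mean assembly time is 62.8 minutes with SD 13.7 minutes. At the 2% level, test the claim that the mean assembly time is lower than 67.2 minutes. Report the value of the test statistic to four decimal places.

H0: μ = 67.2; H1: μ < 67.2 (one-sample t-test, left-tailed).
t = (x̄ − μ₀)/(s/√n) = (62.8 − 67.2)/(13.7/√25) = -1.6058
df = n − 1 = 24
p-value = P(T ≤ -1.6058) ≈ 0.0607
Since p ≈ 0.0607 > α = 0.02, fail to reject H0; the data do not provide sufficient evidence against H0.

-1.6058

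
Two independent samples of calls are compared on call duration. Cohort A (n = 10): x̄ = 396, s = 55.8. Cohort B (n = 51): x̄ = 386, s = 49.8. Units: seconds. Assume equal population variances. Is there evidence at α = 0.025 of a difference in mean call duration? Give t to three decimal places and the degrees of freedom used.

Let group 1 = cohort A, group 2 = cohort B. H0: μ_1 = μ_2; H1: μ_1 ≠ μ_2 (two-sample pooled-variance t-test, two-sided).
s_p² = [(10−1)·55.8² + (51−1)·49.8²]/(10+51−2) = 2576.69
t = (396 − 386)/√[2576.69·(1/10 + 1/51)] = 0.570
df = n₁ + n₂ − 2 = 59
Two-sided p-value ≈ 0.571
Since p ≈ 0.571 > α = 0.025, fail to reject H0; the data do not provide sufficient evidence against H0.

t = 0.570, df = 59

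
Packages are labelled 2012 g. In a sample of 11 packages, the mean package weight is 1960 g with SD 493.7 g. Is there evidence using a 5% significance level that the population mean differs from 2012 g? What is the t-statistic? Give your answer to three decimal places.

-0.349

H0: μ = 2012; H1: μ ≠ 2012 (one-sample t-test, two-sided).
t = (x̄ − μ₀)/(s/√n) = (1960 − 2012)/(493.7/√11) = -0.349
df = n − 1 = 10
Two-sided p-value ≈ 0.734
Since p ≈ 0.734 > α = 0.05, fail to reject H0; the evidence is not statistically significant.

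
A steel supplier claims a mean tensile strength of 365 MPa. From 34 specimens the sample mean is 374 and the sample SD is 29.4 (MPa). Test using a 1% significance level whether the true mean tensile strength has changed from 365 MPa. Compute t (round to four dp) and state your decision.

t = 1.7850; fail to reject H0

H0: μ = 365; H1: μ ≠ 365 (one-sample t-test, two-sided).
t = (x̄ − μ₀)/(s/√n) = (374 − 365)/(29.4/√34) = 1.7850
df = n − 1 = 33
Two-sided p-value ≈ 0.0835
Since p ≈ 0.0835 > α = 0.01, fail to reject H0; the evidence is not statistically significant.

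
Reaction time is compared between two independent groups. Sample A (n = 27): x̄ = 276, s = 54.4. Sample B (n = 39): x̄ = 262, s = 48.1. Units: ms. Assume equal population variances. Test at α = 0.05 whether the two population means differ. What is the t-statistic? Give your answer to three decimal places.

Let group 1 = sample A, group 2 = sample B. H0: μ_1 = μ_2; H1: μ_1 ≠ μ_2 (two-sample pooled-variance t-test, two-sided).
s_p² = [(27−1)·54.4² + (39−1)·48.1²]/(27+39−2) = 2575.95
t = (276 − 262)/√[2575.95·(1/27 + 1/39)] = 1.102
df = n₁ + n₂ − 2 = 64
Two-sided p-value ≈ 0.275
Since p ≈ 0.275 > α = 0.05, fail to reject H0; the data do not provide sufficient evidence against H0.

1.102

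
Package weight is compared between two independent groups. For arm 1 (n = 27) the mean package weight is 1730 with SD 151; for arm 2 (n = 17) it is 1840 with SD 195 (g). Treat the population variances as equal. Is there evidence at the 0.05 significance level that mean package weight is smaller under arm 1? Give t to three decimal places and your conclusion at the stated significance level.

t = -2.101; reject H0

Let group 1 = arm 1, group 2 = arm 2. H0: μ_1 = μ_2; H1: μ_1 < μ_2 (two-sample pooled-variance t-test, left-tailed).
s_p² = [(27−1)·151² + (17−1)·195²]/(27+17−2) = 28600.6
t = (1730 − 1840)/√[28600.6·(1/27 + 1/17)] = -2.101
df = n₁ + n₂ − 2 = 42
p-value = P(T ≤ -2.101) ≈ 0.021
Since p ≈ 0.021 < α = 0.05, reject H0; the evidence is statistically significant.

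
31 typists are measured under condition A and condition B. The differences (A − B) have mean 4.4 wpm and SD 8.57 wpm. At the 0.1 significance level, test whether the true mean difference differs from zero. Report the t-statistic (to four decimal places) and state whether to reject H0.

t = 2.8586; reject H0

H0: μ_d = 0; H1: μ_d ≠ 0 (paired t-test on the differences, two-sided).
t = d̄/(s_d/√n) = 4.4/(8.57/√31) = 2.8586
df = n − 1 = 30
Two-sided p-value ≈ 0.008
Since p ≈ 0.008 < α = 0.1, reject H0; the evidence is statistically significant.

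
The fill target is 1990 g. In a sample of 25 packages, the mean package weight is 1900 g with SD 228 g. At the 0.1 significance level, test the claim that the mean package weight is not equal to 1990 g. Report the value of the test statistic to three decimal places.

H0: μ = 1990; H1: μ ≠ 1990 (one-sample t-test, two-sided).
t = (x̄ − μ₀)/(s/√n) = (1900 − 1990)/(228/√25) = -1.974
df = n − 1 = 24
Two-sided p-value ≈ 0.0600
Since p ≈ 0.0600 < α = 0.1, reject H0; the evidence is statistically significant.

-1.974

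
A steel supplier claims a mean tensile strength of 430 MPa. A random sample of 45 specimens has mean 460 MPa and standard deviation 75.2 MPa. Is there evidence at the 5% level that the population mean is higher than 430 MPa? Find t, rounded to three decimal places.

H0: μ = 430; H1: μ > 430 (one-sample t-test, right-tailed).
t = (x̄ − μ₀)/(s/√n) = (460 − 430)/(75.2/√45) = 2.676
df = n − 1 = 44
p-value = P(T ≥ 2.676) ≈ 0.005
Since p ≈ 0.005 < α = 0.05, reject H0; the evidence is statistically significant.

2.676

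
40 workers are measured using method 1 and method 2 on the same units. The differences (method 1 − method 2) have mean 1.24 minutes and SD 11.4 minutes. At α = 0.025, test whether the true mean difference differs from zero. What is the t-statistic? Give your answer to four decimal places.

0.6879

H0: μ_d = 0; H1: μ_d ≠ 0 (paired t-test on the differences, two-sided).
t = d̄/(s_d/√n) = 1.24/(11.4/√40) = 0.6879
df = n − 1 = 39
Two-sided p-value ≈ 0.496
Since p ≈ 0.496 > α = 0.025, fail to reject H0; the evidence is not statistically significant.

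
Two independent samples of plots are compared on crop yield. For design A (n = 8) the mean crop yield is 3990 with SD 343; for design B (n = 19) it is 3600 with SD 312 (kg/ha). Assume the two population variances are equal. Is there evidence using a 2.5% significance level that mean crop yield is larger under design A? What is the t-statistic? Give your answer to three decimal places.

2.883

Let group 1 = design A, group 2 = design B. H0: μ_1 = μ_2; H1: μ_1 > μ_2 (two-sample pooled-variance t-test, right-tailed).
s_p² = [(8−1)·343² + (19−1)·312²]/(8+19−2) = 103029
t = (3990 − 3600)/√[103029·(1/8 + 1/19)] = 2.883
df = n₁ + n₂ − 2 = 25
p-value = P(T ≥ 2.883) ≈ 0.004
Since p ≈ 0.004 < α = 0.025, reject H0; the evidence is statistically significant.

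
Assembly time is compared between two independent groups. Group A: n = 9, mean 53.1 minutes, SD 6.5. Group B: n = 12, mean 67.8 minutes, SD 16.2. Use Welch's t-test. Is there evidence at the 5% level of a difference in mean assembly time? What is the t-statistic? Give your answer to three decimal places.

Let group 1 = group A, group 2 = group B. H0: μ_1 = μ_2; H1: μ_1 ≠ μ_2 (Welch's two-sample t-test, two-sided).
t = (x̄_1 − x̄_2)/√(s_1²/n_1 + s_2²/n_2) = (53.1 − 67.8)/√(6.5²/9 + 16.2²/12) = -2.852
Welch–Satterthwaite df ≈ 15.26
Two-sided p-value ≈ 0.0120
Since p ≈ 0.0120 < α = 0.05, reject H0; the data support H1.

-2.852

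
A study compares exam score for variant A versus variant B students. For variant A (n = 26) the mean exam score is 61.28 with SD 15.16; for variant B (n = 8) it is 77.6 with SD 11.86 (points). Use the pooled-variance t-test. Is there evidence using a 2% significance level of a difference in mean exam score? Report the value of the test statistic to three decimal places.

-2.783

Let group 1 = variant A, group 2 = variant B. H0: μ_1 = μ_2; H1: μ_1 ≠ μ_2 (two-sample pooled-variance t-test, two-sided).
s_p² = [(26−1)·15.16² + (8−1)·11.86²]/(26+8−2) = 210.321
t = (61.28 − 77.6)/√[210.321·(1/26 + 1/8)] = -2.783
df = n₁ + n₂ − 2 = 32
Two-sided p-value ≈ 0.009
Since p ≈ 0.009 < α = 0.02, reject H0; the data support H1.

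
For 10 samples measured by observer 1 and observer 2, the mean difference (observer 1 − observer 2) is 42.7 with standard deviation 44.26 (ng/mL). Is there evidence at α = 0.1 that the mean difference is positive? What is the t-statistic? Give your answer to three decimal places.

H0: μ_d = 0; H1: μ_d > 0 (paired t-test on the differences, right-tailed).
t = d̄/(s_d/√n) = 42.7/(44.26/√10) = 3.051
df = n − 1 = 9
p-value = P(T ≥ 3.051) ≈ 0.0069
Since p ≈ 0.0069 < α = 0.1, reject H0; the data support H1.

3.051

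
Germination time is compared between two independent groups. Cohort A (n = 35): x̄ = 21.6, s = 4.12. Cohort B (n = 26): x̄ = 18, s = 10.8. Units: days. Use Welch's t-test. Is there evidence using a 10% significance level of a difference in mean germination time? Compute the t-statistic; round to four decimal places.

Let group 1 = cohort A, group 2 = cohort B. H0: μ_1 = μ_2; H1: μ_1 ≠ μ_2 (Welch's two-sample t-test, two-sided).
t = (x̄_1 − x̄_2)/√(s_1²/n_1 + s_2²/n_2) = (21.6 − 18)/√(4.12²/35 + 10.8²/26) = 1.6146
Welch–Satterthwaite df ≈ 30.44
Two-sided p-value ≈ 0.1167
Since p ≈ 0.1167 > α = 0.1, fail to reject H0; the evidence is not statistically significant.

1.6146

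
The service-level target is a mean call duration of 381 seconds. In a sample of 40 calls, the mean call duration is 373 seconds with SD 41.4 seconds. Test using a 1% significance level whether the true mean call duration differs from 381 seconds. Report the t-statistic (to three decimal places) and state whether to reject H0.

t = -1.222; fail to reject H0

H0: μ = 381; H1: μ ≠ 381 (one-sample t-test, two-sided).
t = (x̄ − μ₀)/(s/√n) = (373 − 381)/(41.4/√40) = -1.222
df = n − 1 = 39
Two-sided p-value ≈ 0.229
Since p ≈ 0.229 > α = 0.01, fail to reject H0; the evidence is not statistically significant.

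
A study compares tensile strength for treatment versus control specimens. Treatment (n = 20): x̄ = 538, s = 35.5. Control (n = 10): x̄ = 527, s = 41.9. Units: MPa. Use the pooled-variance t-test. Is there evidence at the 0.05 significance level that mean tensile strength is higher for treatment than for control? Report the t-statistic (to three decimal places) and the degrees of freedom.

Let group 1 = treatment, group 2 = control. H0: μ_1 = μ_2; H1: μ_1 > μ_2 (two-sample pooled-variance t-test, right-tailed).
s_p² = [(20−1)·35.5² + (10−1)·41.9²]/(20+10−2) = 1419.47
t = (538 − 527)/√[1419.47·(1/20 + 1/10)] = 0.754
df = n₁ + n₂ − 2 = 28
p-value = P(T ≥ 0.754) ≈ 0.2286
Since p ≈ 0.2286 > α = 0.05, fail to reject H0; the evidence is not statistically significant.

t = 0.754, df = 28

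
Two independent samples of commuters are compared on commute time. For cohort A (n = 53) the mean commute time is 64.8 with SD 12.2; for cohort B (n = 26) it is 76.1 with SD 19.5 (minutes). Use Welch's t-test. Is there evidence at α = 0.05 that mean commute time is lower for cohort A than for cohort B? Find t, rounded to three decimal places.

-2.706

Let group 1 = cohort A, group 2 = cohort B. H0: μ_1 = μ_2; H1: μ_1 < μ_2 (Welch's two-sample t-test, left-tailed).
t = (x̄_1 − x̄_2)/√(s_1²/n_1 + s_2²/n_2) = (64.8 − 76.1)/√(12.2²/53 + 19.5²/26) = -2.706
Welch–Satterthwaite df ≈ 34.90
p-value = P(T ≤ -2.706) ≈ 0.0052
Since p ≈ 0.0052 < α = 0.05, reject H0; the evidence is statistically significant.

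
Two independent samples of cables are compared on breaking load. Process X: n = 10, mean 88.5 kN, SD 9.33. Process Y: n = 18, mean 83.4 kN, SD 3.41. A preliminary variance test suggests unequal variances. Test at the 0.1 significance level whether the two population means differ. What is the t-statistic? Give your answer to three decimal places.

1.668

Let group 1 = process X, group 2 = process Y. H0: μ_1 = μ_2; H1: μ_1 ≠ μ_2 (Welch's two-sample t-test, two-sided).
t = (x̄_1 − x̄_2)/√(s_1²/n_1 + s_2²/n_2) = (88.5 − 83.4)/√(9.33²/10 + 3.41²/18) = 1.668
Welch–Satterthwaite df ≈ 10.36
Two-sided p-value ≈ 0.125
Since p ≈ 0.125 > α = 0.1, fail to reject H0; the evidence is not statistically significant.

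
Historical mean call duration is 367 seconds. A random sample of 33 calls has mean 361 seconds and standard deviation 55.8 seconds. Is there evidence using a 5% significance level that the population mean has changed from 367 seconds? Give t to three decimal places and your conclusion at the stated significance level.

H0: μ = 367; H1: μ ≠ 367 (one-sample t-test, two-sided).
t = (x̄ − μ₀)/(s/√n) = (361 − 367)/(55.8/√33) = -0.618
df = n − 1 = 32
Two-sided p-value ≈ 0.5411
Since p ≈ 0.5411 > α = 0.05, fail to reject H0; the evidence is not statistically significant.

t = -0.618; fail to reject H0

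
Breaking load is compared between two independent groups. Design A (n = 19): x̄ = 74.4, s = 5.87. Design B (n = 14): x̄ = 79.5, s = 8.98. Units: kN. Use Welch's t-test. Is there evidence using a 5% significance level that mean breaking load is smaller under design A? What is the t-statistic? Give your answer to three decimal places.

Let group 1 = design A, group 2 = design B. H0: μ_1 = μ_2; H1: μ_1 < μ_2 (Welch's two-sample t-test, left-tailed).
t = (x̄_1 − x̄_2)/√(s_1²/n_1 + s_2²/n_2) = (74.4 − 79.5)/√(5.87²/19 + 8.98²/14) = -1.853
Welch–Satterthwaite df ≈ 20.97
p-value = P(T ≤ -1.853) ≈ 0.039
Since p ≈ 0.039 < α = 0.05, reject H0; the data support H1.

-1.853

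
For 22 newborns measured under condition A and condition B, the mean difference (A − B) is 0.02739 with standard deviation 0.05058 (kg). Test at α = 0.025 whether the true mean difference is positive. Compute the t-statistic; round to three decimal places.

H0: μ_d = 0; H1: μ_d > 0 (paired t-test on the differences, right-tailed).
t = d̄/(s_d/√n) = 0.02739/(0.05058/√22) = 2.540
df = n − 1 = 21
p-value = P(T ≥ 2.540) ≈ 0.0095
Since p ≈ 0.0095 < α = 0.025, reject H0; the evidence is statistically significant.

2.540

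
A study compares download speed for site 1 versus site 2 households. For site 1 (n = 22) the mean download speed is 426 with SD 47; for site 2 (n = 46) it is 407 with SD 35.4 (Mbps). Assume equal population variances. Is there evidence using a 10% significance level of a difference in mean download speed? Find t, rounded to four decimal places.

1.8574

Let group 1 = site 1, group 2 = site 2. H0: μ_1 = μ_2; H1: μ_1 ≠ μ_2 (two-sample pooled-variance t-test, two-sided).
s_p² = [(22−1)·47² + (46−1)·35.4²]/(22+46−2) = 1557.29
t = (426 − 407)/√[1557.29·(1/22 + 1/46)] = 1.8574
df = n₁ + n₂ − 2 = 66
Two-sided p-value ≈ 0.068
Since p ≈ 0.068 < α = 0.1, reject H0; the evidence is statistically significant.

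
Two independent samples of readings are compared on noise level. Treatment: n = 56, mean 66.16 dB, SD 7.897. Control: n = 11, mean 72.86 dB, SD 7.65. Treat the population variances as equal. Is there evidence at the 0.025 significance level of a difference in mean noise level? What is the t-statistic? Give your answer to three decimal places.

Let group 1 = treatment, group 2 = control. H0: μ_1 = μ_2; H1: μ_1 ≠ μ_2 (two-sample pooled-variance t-test, two-sided).
s_p² = [(56−1)·7.897² + (11−1)·7.65²]/(56+11−2) = 61.7718
t = (66.16 − 72.86)/√[61.7718·(1/56 + 1/11)] = -2.585
df = n₁ + n₂ − 2 = 65
Two-sided p-value ≈ 0.012
Since p ≈ 0.012 < α = 0.025, reject H0; the data support H1.

-2.585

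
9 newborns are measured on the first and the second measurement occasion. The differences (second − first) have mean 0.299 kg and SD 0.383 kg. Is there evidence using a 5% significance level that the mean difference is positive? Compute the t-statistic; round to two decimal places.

H0: μ_d = 0; H1: μ_d > 0 (paired t-test on the differences, right-tailed).
t = d̄/(s_d/√n) = 0.299/(0.383/√9) = 2.34
df = n − 1 = 8
p-value = P(T ≥ 2.34) ≈ 0.0236
Since p ≈ 0.0236 < α = 0.05, reject H0; the data support H1.

2.34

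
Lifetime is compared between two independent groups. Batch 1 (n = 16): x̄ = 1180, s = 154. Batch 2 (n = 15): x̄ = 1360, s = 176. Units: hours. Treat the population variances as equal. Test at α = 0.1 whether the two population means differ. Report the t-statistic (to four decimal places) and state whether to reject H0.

Let group 1 = batch 1, group 2 = batch 2. H0: μ_1 = μ_2; H1: μ_1 ≠ μ_2 (two-sample pooled-variance t-test, two-sided).
s_p² = [(16−1)·154² + (15−1)·176²]/(16+15−2) = 27220.8
t = (1180 − 1360)/√[27220.8·(1/16 + 1/15)] = -3.0356
df = n₁ + n₂ − 2 = 29
Two-sided p-value ≈ 0.0050
Since p ≈ 0.0050 < α = 0.1, reject H0; the evidence is statistically significant.

t = -3.0356; reject H0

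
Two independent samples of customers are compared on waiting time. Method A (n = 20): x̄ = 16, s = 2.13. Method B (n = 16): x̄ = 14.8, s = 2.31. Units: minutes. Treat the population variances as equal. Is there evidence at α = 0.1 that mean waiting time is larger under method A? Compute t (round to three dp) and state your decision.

t = 1.618; reject H0

Let group 1 = method A, group 2 = method B. H0: μ_1 = μ_2; H1: μ_1 > μ_2 (two-sample pooled-variance t-test, right-tailed).
s_p² = [(20−1)·2.13² + (16−1)·2.31²]/(20+16−2) = 4.88949
t = (16 − 14.8)/√[4.88949·(1/20 + 1/16)] = 1.618
df = n₁ + n₂ − 2 = 34
p-value = P(T ≥ 1.618) ≈ 0.0575
Since p ≈ 0.0575 < α = 0.1, reject H0; the data support H1.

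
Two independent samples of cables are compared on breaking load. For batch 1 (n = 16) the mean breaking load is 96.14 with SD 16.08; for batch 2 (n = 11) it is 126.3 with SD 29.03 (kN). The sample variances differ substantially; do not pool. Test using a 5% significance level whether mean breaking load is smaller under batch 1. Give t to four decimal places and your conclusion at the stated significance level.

t = -3.1313; reject H0

Let group 1 = batch 1, group 2 = batch 2. H0: μ_1 = μ_2; H1: μ_1 < μ_2 (Welch's two-sample t-test, left-tailed).
t = (x̄_1 − x̄_2)/√(s_1²/n_1 + s_2²/n_2) = (96.14 − 126.3)/√(16.08²/16 + 29.03²/11) = -3.1313
Welch–Satterthwaite df ≈ 14.24
p-value = P(T ≤ -3.1313) ≈ 0.004
Since p ≈ 0.004 < α = 0.05, reject H0; the evidence is statistically significant.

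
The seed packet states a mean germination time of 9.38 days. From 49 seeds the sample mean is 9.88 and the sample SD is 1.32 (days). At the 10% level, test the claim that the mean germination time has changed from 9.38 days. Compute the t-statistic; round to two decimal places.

2.65

H0: μ = 9.38; H1: μ ≠ 9.38 (one-sample t-test, two-sided).
t = (x̄ − μ₀)/(s/√n) = (9.88 − 9.38)/(1.32/√49) = 2.65
df = n − 1 = 48
Two-sided p-value ≈ 0.0108
Since p ≈ 0.0108 < α = 0.1, reject H0; the data support H1.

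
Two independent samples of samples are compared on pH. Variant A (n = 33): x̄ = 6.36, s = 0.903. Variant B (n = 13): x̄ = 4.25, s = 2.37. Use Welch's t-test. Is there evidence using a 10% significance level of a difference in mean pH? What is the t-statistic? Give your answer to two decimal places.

Let group 1 = variant A, group 2 = variant B. H0: μ_1 = μ_2; H1: μ_1 ≠ μ_2 (Welch's two-sample t-test, two-sided).
t = (x̄_1 − x̄_2)/√(s_1²/n_1 + s_2²/n_2) = (6.36 − 4.25)/√(0.903²/33 + 2.37²/13) = 3.12
Welch–Satterthwaite df ≈ 13.40
Two-sided p-value ≈ 0.0078
Since p ≈ 0.0078 < α = 0.1, reject H0; the evidence is statistically significant.

3.12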